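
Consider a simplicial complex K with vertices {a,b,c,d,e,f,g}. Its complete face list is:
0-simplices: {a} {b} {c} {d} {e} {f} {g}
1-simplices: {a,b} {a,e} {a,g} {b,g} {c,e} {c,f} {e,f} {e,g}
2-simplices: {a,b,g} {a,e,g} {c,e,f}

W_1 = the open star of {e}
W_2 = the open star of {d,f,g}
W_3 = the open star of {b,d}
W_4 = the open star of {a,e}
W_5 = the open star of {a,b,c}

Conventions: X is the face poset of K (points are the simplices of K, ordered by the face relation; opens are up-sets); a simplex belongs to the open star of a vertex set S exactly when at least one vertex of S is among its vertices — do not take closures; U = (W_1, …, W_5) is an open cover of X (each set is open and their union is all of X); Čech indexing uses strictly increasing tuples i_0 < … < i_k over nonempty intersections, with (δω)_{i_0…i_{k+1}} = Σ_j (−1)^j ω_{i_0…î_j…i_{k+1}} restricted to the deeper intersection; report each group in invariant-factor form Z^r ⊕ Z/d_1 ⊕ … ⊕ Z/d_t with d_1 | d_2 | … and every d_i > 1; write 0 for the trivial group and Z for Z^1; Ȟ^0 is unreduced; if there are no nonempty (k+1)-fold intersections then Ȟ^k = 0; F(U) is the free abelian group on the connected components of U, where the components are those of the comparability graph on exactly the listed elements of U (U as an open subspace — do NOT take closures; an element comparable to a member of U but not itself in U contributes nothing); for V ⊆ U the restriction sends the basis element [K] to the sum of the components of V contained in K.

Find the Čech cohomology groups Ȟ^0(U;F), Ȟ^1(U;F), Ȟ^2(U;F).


Ȟ^0 = Z^2,  Ȟ^1 = 0,  Ȟ^2 = 0

cover nerve:
  W1={{e},{a,e},{c,e},{e,f},{e,g},{a,e,g},{c,e,f}} W2={{d},{f},{g},{a,g},{b,g},{c,f},{e,f},{e,g},{a,b,g},{a,e,g},{c,e,f}} W3={{b},{d},{a,b},{b,g},{a,b,g}} W4={{a},{e},{a,b},{a,e},{a,g},{c,e},{e,f},{e,g},{a,b,g},{a,e,g},{c,e,f}} W5={{a},{b},{c},{a,b},{a,e},{a,g},{b,g},{c,e},{c,f},{a,b,g},{a,e,g},{c,e,f}}
  W12={{e,f},{e,g},{a,e,g},{c,e,f}} W14={{e},{a,e},{c,e},{e,f},{e,g},{a,e,g},{c,e,f}} W15={{a,e},{c,e},{a,e,g},{c,e,f}} W23={{d},{b,g},{a,b,g}} W24={{a,g},{e,f},{e,g},{a,b,g},{a,e,g},{c,e,f}} W25={{a,g},{b,g},{c,f},{a,b,g},{a,e,g},{c,e,f}} W34={{a,b},{a,b,g}} W35={{b},{a,b},{b,g},{a,b,g}} W45={{a},{a,b},{a,e},{a,g},{c,e},{a,b,g},{a,e,g},{c,e,f}}
  W124={{e,f},{e,g},{a,e,g},{c,e,f}} W125={{a,e,g},{c,e,f}} W145={{a,e},{c,e},{a,e,g},{c,e,f}} W234={{a,b,g}} W235={{b,g},{a,b,g}} W245={{a,g},{a,b,g},{a,e,g},{c,e,f}} W345={{a,b},{a,b,g}}
  W1245={{a,e,g},{c,e,f}} W2345={{a,b,g}}
components per intersection:
  W1: {{e},{a,e},{c,e},{e,f},{e,g},{a,e,g},{c,e,f}}
  W2: {{d}} {{f},{c,f},{e,f},{c,e,f}} {{g},{a,g},{b,g},{e,g},{a,b,g},{a,e,g}}
  W3: {{b},{a,b},{b,g},{a,b,g}} {{d}}
  W4: {{a},{e},{a,b},{a,e},{a,g},{c,e},{e,f},{e,g},{a,b,g},{a,e,g},{c,e,f}}
  W5: {{a},{b},{a,b},{a,e},{a,g},{b,g},{a,b,g},{a,e,g}} {{c},{c,e},{c,f},{c,e,f}}
  W12: {{e,f},{c,e,f}} {{e,g},{a,e,g}}
  W14: {{e},{a,e},{c,e},{e,f},{e,g},{a,e,g},{c,e,f}}
  W15: {{a,e},{a,e,g}} {{c,e},{c,e,f}}
  W23: {{d}} {{b,g},{a,b,g}}
  W24: {{a,g},{e,g},{a,b,g},{a,e,g}} {{e,f},{c,e,f}}
  W25: {{a,g},{b,g},{a,b,g},{a,e,g}} {{c,f},{c,e,f}}
  W34: {{a,b},{a,b,g}}
  W35: {{b},{a,b},{b,g},{a,b,g}}
  W45: {{a},{a,b},{a,e},{a,g},{a,b,g},{a,e,g}} {{c,e},{c,e,f}}
  W124: {{e,f},{c,e,f}} {{e,g},{a,e,g}}
  W125: {{a,e,g}} {{c,e,f}}
  W145: {{a,e},{a,e,g}} {{c,e},{c,e,f}}
  W234: {{a,b,g}}
  W235: {{b,g},{a,b,g}}
  W245: {{a,g},{a,b,g},{a,e,g}} {{c,e,f}}
  W345: {{a,b},{a,b,g}}
  W1245: {{a,e,g}} {{c,e,f}}
  W2345: {{a,b,g}}
C dims 9,15,11,3; δ0: rk 7, SNF 1^7; δ1: rk 8, SNF 1^8; δ2: rk 3, SNF 1^3
Ȟ^0: (9−7)−0=2 ⇒ Z^2
Ȟ^1: (15−8)−7=0 ⇒ 0
Ȟ^2: (11−3)−8=0 ⇒ 0


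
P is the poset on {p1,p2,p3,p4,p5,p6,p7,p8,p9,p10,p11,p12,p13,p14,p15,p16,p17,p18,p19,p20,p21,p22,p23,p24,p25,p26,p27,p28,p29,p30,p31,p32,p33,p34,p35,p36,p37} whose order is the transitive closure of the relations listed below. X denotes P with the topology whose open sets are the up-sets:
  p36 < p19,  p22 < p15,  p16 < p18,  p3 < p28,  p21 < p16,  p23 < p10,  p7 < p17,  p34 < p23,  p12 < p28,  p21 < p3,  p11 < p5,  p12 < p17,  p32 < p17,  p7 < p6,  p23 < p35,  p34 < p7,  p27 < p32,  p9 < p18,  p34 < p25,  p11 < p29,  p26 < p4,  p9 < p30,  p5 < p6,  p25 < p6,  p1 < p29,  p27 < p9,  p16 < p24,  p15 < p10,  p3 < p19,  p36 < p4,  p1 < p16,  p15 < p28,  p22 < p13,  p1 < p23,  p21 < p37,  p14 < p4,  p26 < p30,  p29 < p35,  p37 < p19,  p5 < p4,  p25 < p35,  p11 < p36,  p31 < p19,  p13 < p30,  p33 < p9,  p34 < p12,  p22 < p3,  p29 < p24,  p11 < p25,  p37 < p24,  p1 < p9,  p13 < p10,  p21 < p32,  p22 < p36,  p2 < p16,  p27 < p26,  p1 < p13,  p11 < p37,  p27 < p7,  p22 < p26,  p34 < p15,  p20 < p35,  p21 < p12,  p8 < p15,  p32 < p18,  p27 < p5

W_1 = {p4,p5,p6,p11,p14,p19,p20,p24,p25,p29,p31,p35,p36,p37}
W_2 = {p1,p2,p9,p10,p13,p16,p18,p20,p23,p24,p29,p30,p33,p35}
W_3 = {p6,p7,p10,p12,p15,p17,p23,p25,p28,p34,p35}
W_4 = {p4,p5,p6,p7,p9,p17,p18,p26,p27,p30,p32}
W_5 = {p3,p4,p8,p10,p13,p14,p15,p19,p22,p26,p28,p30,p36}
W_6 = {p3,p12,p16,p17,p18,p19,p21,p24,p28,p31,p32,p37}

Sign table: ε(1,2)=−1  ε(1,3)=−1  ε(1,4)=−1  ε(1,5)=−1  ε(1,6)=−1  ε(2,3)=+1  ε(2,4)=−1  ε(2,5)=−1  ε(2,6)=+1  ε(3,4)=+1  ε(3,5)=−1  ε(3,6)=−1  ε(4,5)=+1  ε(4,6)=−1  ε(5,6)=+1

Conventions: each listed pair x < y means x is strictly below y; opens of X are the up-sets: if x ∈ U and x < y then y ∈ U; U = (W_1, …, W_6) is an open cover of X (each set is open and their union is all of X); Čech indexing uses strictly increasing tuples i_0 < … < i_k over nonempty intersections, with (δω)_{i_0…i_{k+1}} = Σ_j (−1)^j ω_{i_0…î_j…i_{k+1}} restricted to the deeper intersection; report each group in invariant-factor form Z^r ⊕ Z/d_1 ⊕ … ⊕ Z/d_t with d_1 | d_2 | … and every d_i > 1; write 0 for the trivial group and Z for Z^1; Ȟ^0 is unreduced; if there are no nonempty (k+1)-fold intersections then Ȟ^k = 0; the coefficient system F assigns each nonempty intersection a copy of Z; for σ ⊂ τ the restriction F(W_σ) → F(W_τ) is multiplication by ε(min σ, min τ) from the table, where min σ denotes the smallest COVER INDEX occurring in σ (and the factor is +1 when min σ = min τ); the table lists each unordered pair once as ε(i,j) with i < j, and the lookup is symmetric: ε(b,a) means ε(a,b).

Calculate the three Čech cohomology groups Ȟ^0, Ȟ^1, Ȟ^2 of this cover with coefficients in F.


nerve of the cover:
  W12={p20,p24,p29,p35} W13={p6,p25,p35} W14={p4,p5,p6} W15={p4,p14,p19,p36} W16={p19,p24,p31,p37} W23={p10,p23,p35} W24={p9,p18,p30} W25={p10,p13,p30} W26={p16,p18,p24} W34={p6,p7,p17} W35={p10,p15,p28} W36={p12,p17,p28} W45={p4,p26,p30} W46={p17,p18,p32} W56={p3,p19,p28}
  W123={p35} W126={p24} W134={p6} W145={p4} W156={p19} W235={p10} W245={p30} W246={p18} W346={p17} W356={p28}
C dims 6,15,10; δ0: rk 6, SNF 1^5·2; δ1: rk 9, SNF 1^9
Ȟ^0 = (6 − 6) − 0 = 0, so Ȟ^0 ≅ 0
Ȟ^1 = (15 − 9) − 6 = 0 plus torsion [2], so Ȟ^1 ≅ Z/2
Ȟ^2 = (10 − 0) − 9 = 1, so Ȟ^2 ≅ Z

Ȟ^0(U;F) ≅ 0; Ȟ^1(U;F) ≅ Z/2; Ȟ^2(U;F) ≅ Z


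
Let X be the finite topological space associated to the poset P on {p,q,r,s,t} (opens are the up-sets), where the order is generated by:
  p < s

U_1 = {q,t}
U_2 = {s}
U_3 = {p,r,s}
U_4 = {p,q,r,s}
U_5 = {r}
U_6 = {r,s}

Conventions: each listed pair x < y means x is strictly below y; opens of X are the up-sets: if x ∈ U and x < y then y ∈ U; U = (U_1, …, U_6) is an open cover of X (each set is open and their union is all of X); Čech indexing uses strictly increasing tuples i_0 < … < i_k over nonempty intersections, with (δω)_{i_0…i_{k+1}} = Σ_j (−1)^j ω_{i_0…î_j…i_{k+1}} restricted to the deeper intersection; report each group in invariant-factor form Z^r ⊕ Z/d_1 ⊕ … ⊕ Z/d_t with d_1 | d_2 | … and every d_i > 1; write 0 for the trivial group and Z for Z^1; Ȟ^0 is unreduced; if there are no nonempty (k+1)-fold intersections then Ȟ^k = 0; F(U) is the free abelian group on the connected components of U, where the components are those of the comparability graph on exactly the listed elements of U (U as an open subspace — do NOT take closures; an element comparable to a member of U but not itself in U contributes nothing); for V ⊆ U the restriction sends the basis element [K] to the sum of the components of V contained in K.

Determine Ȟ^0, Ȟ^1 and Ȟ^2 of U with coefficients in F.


Ȟ^0(U;F) ≅ Z^4, Ȟ^1(U;F) ≅ 0 and Ȟ^2(U;F) ≅ 0

cover nerve:
  U14={q} U23={s} U24={s} U26={s} U34={p,r,s} U35={r} U36={r,s} U45={r} U46={r,s} U56={r}
  U234={s} U236={s} U246={s} U345={r} U346={r,s} U356={r} U456={r}
  U2346={s} U3456={r}
components per intersection:
  U1: {q} {t}
  U2: {s}
  U3: {p,s} {r}
  U4: {p,s} {q} {r}
  U5: {r}
  U6: {r} {s}
  U14: {q}
  U23: {s}
  U24: {s}
  U26: {s}
  U34: {p,s} {r}
  U35: {r}
  U36: {r} {s}
  U45: {r}
  U46: {r} {s}
  U56: {r}
  U234: {s}
  U236: {s}
  U246: {s}
  U345: {r}
  U346: {r} {s}
  U356: {r}
  U456: {r}
  U2346: {s}
  U3456: {r}
C dims 11,13,8,2; δ0: rk 7, SNF 1^7; δ1: rk 6, SNF 1^6; δ2: rk 2, SNF 1^2
Ȟ^0: (11−7)−0=4 ⇒ Z^4
Ȟ^1: (13−6)−7=0 ⇒ 0
Ȟ^2: (8−2)−6=0 ⇒ 0


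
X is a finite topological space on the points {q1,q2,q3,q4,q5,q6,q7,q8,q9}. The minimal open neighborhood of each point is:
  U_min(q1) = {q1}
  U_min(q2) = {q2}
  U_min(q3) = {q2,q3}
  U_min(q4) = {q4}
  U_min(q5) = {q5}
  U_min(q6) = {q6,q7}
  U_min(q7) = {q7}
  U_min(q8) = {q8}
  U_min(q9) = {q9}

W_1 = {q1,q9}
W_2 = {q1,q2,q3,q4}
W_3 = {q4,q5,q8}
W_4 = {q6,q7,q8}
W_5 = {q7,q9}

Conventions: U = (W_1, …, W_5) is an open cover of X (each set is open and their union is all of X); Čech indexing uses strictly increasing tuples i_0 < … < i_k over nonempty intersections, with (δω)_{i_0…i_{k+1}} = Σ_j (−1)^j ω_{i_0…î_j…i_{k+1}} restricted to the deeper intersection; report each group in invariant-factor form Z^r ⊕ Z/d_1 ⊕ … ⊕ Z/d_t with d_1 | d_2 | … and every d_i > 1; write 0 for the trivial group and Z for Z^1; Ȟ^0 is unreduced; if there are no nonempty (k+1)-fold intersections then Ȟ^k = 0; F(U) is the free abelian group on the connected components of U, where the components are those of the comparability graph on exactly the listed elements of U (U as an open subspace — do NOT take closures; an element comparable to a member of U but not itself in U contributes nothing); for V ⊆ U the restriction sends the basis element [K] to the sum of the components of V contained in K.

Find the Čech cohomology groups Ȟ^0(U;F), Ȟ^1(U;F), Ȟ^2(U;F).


Ȟ^0 ≅ Z^7, Ȟ^1 ≅ 0, Ȟ^2 ≅ 0

nonempty intersections:
  W12={q1} W15={q9} W23={q4} W34={q8} W45={q7}
components per intersection:
  W1: {q1} {q9}
  W2: {q1} {q2,q3} {q4}
  W3: {q4} {q5} {q8}
  W4: {q6,q7} {q8}
  W5: {q7} {q9}
  W12: {q1}
  W15: {q9}
  W23: {q4}
  W34: {q8}
  W45: {q7}
C dims 12,5; δ0: rk 5, SNF 1^5
Ȟ^0: (12−5)−0=7 ⇒ Z^7
Ȟ^1: (5−0)−5=0 ⇒ 0
Ȟ^2: (0−0)−0=0 ⇒ 0


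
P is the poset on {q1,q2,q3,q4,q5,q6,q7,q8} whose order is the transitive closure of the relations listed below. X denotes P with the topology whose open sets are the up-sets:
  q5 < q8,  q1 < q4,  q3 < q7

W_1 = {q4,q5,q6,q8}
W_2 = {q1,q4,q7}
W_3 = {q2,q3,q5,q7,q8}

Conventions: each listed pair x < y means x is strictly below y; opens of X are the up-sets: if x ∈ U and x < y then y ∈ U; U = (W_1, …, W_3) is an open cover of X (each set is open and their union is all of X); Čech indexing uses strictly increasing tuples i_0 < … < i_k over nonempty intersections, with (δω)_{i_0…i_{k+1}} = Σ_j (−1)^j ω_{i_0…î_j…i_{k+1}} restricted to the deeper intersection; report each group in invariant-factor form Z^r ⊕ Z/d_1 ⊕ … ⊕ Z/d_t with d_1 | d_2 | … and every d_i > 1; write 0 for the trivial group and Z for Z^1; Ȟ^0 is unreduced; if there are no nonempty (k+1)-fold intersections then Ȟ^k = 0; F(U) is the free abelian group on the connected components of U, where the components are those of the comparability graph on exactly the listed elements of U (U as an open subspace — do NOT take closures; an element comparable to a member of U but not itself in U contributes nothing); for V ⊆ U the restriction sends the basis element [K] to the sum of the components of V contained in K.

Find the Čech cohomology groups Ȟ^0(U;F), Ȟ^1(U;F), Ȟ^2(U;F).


nonempty overlaps:
  W12={q4} W13={q5,q8} W23={q7}
components per intersection:
  W1: {q4} {q5,q8} {q6}
  W2: {q1,q4} {q7}
  W3: {q2} {q3,q7} {q5,q8}
  W12: {q4}
  W13: {q5,q8}
  W23: {q7}
C dims 8,3; δ0: rk 3, SNF 1^3
degree 0: 8−3−0 = 5 → Ȟ^0 ≅ Z^5
degree 1: 3−0−3 = 0 → Ȟ^1 ≅ 0
degree 2: 0−0−0 = 0 → Ȟ^2 ≅ 0

Ȟ^0(U;F) ≅ Z^5,  Ȟ^1(U;F) ≅ 0,  Ȟ^2(U;F) ≅ 0


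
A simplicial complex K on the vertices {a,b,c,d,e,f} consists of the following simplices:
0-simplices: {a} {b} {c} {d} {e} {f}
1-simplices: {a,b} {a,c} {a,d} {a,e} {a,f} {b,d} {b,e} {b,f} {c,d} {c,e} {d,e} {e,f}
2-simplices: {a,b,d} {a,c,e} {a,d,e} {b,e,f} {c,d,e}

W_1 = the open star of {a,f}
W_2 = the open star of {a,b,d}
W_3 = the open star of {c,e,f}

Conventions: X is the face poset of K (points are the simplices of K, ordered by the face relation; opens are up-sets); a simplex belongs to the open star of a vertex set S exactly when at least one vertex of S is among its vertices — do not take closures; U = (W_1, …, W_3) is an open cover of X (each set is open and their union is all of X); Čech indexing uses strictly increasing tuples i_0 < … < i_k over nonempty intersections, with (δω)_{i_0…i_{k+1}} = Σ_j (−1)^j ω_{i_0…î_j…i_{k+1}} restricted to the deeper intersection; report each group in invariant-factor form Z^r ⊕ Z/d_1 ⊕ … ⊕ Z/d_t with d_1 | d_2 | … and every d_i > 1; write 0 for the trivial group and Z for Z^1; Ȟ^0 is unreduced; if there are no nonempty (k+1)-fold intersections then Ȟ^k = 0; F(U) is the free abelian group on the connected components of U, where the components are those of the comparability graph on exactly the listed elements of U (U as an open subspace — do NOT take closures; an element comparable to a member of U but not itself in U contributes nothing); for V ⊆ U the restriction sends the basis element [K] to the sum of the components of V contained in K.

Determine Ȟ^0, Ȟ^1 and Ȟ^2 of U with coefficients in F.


Ȟ^0 ≅ Z, Ȟ^1 ≅ Z^2 and Ȟ^2 ≅ 0

nonempty overlaps:
  W1={{a},{f},{a,b},{a,c},{a,d},{a,e},{a,f},{b,f},{e,f},{a,b,d},{a,c,e},{a,d,e},{b,e,f}} W2={{a},{b},{d},{a,b},{a,c},{a,d},{a,e},{a,f},{b,d},{b,e},{b,f},{c,d},{d,e},{a,b,d},{a,c,e},{a,d,e},{b,e,f},{c,d,e}} W3={{c},{e},{f},{a,c},{a,e},{a,f},{b,e},{b,f},{c,d},{c,e},{d,e},{e,f},{a,c,e},{a,d,e},{b,e,f},{c,d,e}}
  W12={{a},{a,b},{a,c},{a,d},{a,e},{a,f},{b,f},{a,b,d},{a,c,e},{a,d,e},{b,e,f}} W13={{f},{a,c},{a,e},{a,f},{b,f},{e,f},{a,c,e},{a,d,e},{b,e,f}} W23={{a,c},{a,e},{a,f},{b,e},{b,f},{c,d},{d,e},{a,c,e},{a,d,e},{b,e,f},{c,d,e}}
  W123={{a,c},{a,e},{a,f},{b,f},{a,c,e},{a,d,e},{b,e,f}}
components per intersection:
  W1: {{a},{f},{a,b},{a,c},{a,d},{a,e},{a,f},{b,f},{e,f},{a,b,d},{a,c,e},{a,d,e},{b,e,f}}
  W2: {{a},{b},{d},{a,b},{a,c},{a,d},{a,e},{a,f},{b,d},{b,e},{b,f},{c,d},{d,e},{a,b,d},{a,c,e},{a,d,e},{b,e,f},{c,d,e}}
  W3: {{c},{e},{f},{a,c},{a,e},{a,f},{b,e},{b,f},{c,d},{c,e},{d,e},{e,f},{a,c,e},{a,d,e},{b,e,f},{c,d,e}}
  W12: {{a},{a,b},{a,c},{a,d},{a,e},{a,f},{a,b,d},{a,c,e},{a,d,e}} {{b,f},{b,e,f}}
  W13: {{f},{a,f},{b,f},{e,f},{b,e,f}} {{a,c},{a,e},{a,c,e},{a,d,e}}
  W23: {{a,c},{a,e},{c,d},{d,e},{a,c,e},{a,d,e},{c,d,e}} {{a,f}} {{b,e},{b,f},{b,e,f}}
  W123: {{a,c},{a,e},{a,c,e},{a,d,e}} {{a,f}} {{b,f},{b,e,f}}
C dims 3,7,3; δ0: rk 2, SNF 1^2; δ1: rk 3, SNF 1^3
degree 0: 3−2−0 = 1 → Ȟ^0 ≅ Z
degree 1: 7−3−2 = 2 → Ȟ^1 ≅ Z^2
degree 2: 3−0−3 = 0 → Ȟ^2 ≅ 0


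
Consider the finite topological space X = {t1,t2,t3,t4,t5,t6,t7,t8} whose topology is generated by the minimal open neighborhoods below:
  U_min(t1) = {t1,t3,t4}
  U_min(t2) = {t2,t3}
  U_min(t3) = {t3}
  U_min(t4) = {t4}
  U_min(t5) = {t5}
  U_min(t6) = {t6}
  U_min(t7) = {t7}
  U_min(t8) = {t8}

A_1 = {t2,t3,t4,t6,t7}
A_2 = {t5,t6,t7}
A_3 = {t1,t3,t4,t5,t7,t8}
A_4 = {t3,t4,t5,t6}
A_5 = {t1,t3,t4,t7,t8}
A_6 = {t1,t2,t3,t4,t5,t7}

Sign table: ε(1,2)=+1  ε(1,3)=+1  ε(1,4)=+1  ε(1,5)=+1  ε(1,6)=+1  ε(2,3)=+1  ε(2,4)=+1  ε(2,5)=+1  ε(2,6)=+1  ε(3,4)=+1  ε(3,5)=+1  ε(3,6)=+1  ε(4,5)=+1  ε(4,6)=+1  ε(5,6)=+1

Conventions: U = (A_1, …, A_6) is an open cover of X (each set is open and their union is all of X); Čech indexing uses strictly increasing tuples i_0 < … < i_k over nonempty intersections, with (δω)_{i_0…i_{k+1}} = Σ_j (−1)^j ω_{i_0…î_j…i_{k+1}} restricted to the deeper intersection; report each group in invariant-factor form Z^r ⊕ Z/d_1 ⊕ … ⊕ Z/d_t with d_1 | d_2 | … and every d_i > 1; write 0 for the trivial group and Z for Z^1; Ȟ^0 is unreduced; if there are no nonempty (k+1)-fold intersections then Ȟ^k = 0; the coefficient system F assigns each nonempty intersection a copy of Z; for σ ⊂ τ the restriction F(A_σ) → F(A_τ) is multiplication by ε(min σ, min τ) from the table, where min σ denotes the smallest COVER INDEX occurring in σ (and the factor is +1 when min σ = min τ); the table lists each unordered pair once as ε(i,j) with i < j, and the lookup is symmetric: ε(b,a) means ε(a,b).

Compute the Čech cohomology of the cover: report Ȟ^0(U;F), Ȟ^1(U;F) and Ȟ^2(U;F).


Ȟ^0 ≅ Z,  Ȟ^1 ≅ 0,  Ȟ^2 ≅ Z

nonempty overlaps:
  A12={t6,t7} A13={t3,t4,t7} A14={t3,t4,t6} A15={t3,t4,t7} A16={t2,t3,t4,t7} A23={t5,t7} A24={t5,t6} A25={t7} A26={t5,t7} A34={t3,t4,t5} A35={t1,t3,t4,t7,t8} A36={t1,t3,t4,t5,t7} A45={t3,t4} A46={t3,t4,t5} A56={t1,t3,t4,t7}
  A123={t7} A124={t6} A125={t7} A126={t7} A134={t3,t4} A135={t3,t4,t7} A136={t3,t4,t7} A145={t3,t4} A146={t3,t4} A156={t3,t4,t7} A234={t5} A235={t7} A236={t5,t7} A246={t5} A256={t7} A345={t3,t4} A346={t3,t4,t5} A356={t1,t3,t4,t7} A456={t3,t4}
  A1235={t7} A1236={t7} A1256={t7} A1345={t3,t4} A1346={t3,t4} A1356={t3,t4,t7} A1456={t3,t4} A2346={t5} A2356={t7} A3456={t3,t4}
  A12356={t7} A13456={t3,t4}
C dims 6,15,19,10; δ0: rk 5, SNF 1^5; δ1: rk 10, SNF 1^10; δ2: rk 8, SNF 1^8
degree 0: 6−5−0 = 1 → Ȟ^0 ≅ Z
degree 1: 15−10−5 = 0 → Ȟ^1 ≅ 0
degree 2: 19−8−10 = 1 → Ȟ^2 ≅ Z


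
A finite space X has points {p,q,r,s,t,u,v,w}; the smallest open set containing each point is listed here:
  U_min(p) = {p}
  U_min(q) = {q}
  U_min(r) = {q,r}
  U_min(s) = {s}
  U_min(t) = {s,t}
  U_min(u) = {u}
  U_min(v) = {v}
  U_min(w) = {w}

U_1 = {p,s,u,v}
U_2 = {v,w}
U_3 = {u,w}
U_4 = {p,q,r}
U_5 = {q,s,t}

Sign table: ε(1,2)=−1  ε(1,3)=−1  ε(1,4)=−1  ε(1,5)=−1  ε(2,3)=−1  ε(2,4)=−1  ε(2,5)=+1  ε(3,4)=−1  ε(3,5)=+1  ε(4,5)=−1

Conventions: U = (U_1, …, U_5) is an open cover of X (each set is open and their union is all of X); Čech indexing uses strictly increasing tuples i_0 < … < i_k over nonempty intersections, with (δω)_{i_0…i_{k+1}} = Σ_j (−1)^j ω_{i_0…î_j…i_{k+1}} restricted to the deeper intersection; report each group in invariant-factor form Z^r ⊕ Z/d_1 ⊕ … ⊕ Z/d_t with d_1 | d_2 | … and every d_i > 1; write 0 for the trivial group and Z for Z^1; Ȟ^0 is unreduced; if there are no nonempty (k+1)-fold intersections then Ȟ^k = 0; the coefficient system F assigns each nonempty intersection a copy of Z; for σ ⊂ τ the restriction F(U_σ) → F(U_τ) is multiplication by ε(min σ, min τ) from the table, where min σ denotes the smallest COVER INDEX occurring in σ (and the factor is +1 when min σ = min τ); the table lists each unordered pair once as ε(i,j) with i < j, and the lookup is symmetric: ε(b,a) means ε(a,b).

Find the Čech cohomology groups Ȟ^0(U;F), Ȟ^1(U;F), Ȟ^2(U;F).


nonempty overlaps:
  U12={v} U13={u} U14={p} U15={s} U23={w} U45={q}
C dims 5,6; δ0: rk 5, SNF 1^4·2
degree 0: 5−5−0 = 0 → Ȟ^0 ≅ 0
degree 1: 6−0−5 = 1 plus torsion [2] → Ȟ^1 ≅ Z ⊕ Z/2
degree 2: 0−0−0 = 0 → Ȟ^2 ≅ 0

Ȟ^0(U;F) ≅ 0, Ȟ^1(U;F) ≅ Z ⊕ Z/2 and Ȟ^2(U;F) ≅ 0


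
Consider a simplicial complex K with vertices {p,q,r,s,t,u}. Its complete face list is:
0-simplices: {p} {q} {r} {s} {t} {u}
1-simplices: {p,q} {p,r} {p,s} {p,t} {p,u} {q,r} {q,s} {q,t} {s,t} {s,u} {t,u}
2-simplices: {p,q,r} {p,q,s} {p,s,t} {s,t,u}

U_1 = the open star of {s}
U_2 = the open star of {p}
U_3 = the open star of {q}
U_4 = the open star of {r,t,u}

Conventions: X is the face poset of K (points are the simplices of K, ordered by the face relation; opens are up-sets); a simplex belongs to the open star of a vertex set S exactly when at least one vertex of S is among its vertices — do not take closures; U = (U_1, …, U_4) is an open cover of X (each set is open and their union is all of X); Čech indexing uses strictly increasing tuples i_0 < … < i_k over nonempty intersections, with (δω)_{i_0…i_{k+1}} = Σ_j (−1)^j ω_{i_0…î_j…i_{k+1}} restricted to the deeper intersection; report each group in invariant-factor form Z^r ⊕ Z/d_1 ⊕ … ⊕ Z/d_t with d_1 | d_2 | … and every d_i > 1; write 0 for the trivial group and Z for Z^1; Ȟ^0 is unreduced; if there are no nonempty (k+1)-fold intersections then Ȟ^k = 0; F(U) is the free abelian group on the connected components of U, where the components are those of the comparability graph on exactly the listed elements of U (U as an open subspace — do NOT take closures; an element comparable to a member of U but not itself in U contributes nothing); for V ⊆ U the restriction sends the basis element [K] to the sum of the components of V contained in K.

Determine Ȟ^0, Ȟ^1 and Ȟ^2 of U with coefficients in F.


nerve of the cover:
  U1={{s},{p,s},{q,s},{s,t},{s,u},{p,q,s},{p,s,t},{s,t,u}} U2={{p},{p,q},{p,r},{p,s},{p,t},{p,u},{p,q,r},{p,q,s},{p,s,t}} U3={{q},{p,q},{q,r},{q,s},{q,t},{p,q,r},{p,q,s}} U4={{r},{t},{u},{p,r},{p,t},{p,u},{q,r},{q,t},{s,t},{s,u},{t,u},{p,q,r},{p,s,t},{s,t,u}}
  U12={{p,s},{p,q,s},{p,s,t}} U13={{q,s},{p,q,s}} U14={{s,t},{s,u},{p,s,t},{s,t,u}} U23={{p,q},{p,q,r},{p,q,s}} U24={{p,r},{p,t},{p,u},{p,q,r},{p,s,t}} U34={{q,r},{q,t},{p,q,r}}
  U123={{p,q,s}} U124={{p,s,t}} U234={{p,q,r}}
components per intersection:
  U1: {{s},{p,s},{q,s},{s,t},{s,u},{p,q,s},{p,s,t},{s,t,u}}
  U2: {{p},{p,q},{p,r},{p,s},{p,t},{p,u},{p,q,r},{p,q,s},{p,s,t}}
  U3: {{q},{p,q},{q,r},{q,s},{q,t},{p,q,r},{p,q,s}}
  U4: {{r},{p,r},{q,r},{p,q,r}} {{t},{u},{p,t},{p,u},{q,t},{s,t},{s,u},{t,u},{p,s,t},{s,t,u}}
  U12: {{p,s},{p,q,s},{p,s,t}}
  U13: {{q,s},{p,q,s}}
  U14: {{s,t},{s,u},{p,s,t},{s,t,u}}
  U23: {{p,q},{p,q,r},{p,q,s}}
  U24: {{p,r},{p,q,r}} {{p,t},{p,s,t}} {{p,u}}
  U34: {{q,r},{p,q,r}} {{q,t}}
  U123: {{p,q,s}}
  U124: {{p,s,t}}
  U234: {{p,q,r}}
C dims 5,9,3; δ0: rk 4, SNF 1^4; δ1: rk 3, SNF 1^3
Ȟ^0 = (5 − 4) − 0 = 1, so Ȟ^0 ≅ Z
Ȟ^1 = (9 − 3) − 4 = 2, so Ȟ^1 ≅ Z^2
Ȟ^2 = (3 − 0) − 3 = 0, so Ȟ^2 ≅ 0

Ȟ^0 ≅ Z, Ȟ^1 ≅ Z^2, Ȟ^2 ≅ 0


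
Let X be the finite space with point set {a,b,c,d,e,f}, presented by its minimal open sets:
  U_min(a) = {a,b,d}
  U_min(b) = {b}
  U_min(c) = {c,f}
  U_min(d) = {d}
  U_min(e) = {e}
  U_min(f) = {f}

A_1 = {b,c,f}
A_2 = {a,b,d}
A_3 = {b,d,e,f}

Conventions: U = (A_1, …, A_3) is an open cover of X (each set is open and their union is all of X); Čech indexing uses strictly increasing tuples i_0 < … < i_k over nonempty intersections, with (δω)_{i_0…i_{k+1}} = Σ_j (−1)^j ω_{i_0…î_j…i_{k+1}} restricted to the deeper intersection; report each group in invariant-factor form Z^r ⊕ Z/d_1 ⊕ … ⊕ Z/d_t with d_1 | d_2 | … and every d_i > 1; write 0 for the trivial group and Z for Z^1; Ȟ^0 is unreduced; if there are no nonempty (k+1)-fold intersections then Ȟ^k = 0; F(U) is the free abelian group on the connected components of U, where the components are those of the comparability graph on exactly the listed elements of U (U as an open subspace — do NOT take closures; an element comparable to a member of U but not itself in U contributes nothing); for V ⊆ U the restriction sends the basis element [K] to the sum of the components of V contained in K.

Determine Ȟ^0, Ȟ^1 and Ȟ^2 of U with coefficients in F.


Ȟ^0(U;F) ≅ Z^3,  Ȟ^1(U;F) ≅ 0,  Ȟ^2(U;F) ≅ 0

nonempty overlaps:
  A12={b} A13={b,f} A23={b,d}
  A123={b}
components per intersection:
  A1: {b} {c,f}
  A2: {a,b,d}
  A3: {b} {d} {e} {f}
  A12: {b}
  A13: {b} {f}
  A23: {b} {d}
  A123: {b}
C dims 7,5,1; δ0: rk 4, SNF 1^4; δ1: rk 1, SNF 1^1
degree 0: 7−4−0 = 3 → Ȟ^0 ≅ Z^3
degree 1: 5−1−4 = 0 → Ȟ^1 ≅ 0
degree 2: 1−0−1 = 0 → Ȟ^2 ≅ 0


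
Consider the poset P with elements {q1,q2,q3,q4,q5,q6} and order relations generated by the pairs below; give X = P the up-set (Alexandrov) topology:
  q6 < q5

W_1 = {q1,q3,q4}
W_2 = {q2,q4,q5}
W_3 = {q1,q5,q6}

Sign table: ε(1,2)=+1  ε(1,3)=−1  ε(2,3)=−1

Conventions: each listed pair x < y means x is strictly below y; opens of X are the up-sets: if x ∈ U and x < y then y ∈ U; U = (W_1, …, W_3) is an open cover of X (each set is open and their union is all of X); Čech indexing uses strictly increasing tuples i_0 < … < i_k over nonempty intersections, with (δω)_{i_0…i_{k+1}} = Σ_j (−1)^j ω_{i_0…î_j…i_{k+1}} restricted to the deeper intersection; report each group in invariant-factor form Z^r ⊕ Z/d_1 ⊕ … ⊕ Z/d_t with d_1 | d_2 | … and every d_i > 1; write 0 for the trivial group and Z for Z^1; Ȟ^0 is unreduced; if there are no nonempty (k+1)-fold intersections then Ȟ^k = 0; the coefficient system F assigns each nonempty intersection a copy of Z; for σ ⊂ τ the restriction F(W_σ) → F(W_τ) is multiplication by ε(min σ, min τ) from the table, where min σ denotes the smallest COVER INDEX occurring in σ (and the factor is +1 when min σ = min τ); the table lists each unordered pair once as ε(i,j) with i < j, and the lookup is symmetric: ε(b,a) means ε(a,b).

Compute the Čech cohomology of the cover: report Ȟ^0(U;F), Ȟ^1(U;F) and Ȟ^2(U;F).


nonempty overlaps:
  W12={q4} W13={q1} W23={q5}
C dims 3,3; δ0: rk 2, SNF 1^2
degree 0: 3−2−0 = 1 → Ȟ^0 ≅ Z
degree 1: 3−0−2 = 1 → Ȟ^1 ≅ Z
degree 2: 0−0−0 = 0 → Ȟ^2 ≅ 0

Ȟ^0(U;F) ≅ Z, Ȟ^1(U;F) ≅ Z, Ȟ^2(U;F) ≅ 0


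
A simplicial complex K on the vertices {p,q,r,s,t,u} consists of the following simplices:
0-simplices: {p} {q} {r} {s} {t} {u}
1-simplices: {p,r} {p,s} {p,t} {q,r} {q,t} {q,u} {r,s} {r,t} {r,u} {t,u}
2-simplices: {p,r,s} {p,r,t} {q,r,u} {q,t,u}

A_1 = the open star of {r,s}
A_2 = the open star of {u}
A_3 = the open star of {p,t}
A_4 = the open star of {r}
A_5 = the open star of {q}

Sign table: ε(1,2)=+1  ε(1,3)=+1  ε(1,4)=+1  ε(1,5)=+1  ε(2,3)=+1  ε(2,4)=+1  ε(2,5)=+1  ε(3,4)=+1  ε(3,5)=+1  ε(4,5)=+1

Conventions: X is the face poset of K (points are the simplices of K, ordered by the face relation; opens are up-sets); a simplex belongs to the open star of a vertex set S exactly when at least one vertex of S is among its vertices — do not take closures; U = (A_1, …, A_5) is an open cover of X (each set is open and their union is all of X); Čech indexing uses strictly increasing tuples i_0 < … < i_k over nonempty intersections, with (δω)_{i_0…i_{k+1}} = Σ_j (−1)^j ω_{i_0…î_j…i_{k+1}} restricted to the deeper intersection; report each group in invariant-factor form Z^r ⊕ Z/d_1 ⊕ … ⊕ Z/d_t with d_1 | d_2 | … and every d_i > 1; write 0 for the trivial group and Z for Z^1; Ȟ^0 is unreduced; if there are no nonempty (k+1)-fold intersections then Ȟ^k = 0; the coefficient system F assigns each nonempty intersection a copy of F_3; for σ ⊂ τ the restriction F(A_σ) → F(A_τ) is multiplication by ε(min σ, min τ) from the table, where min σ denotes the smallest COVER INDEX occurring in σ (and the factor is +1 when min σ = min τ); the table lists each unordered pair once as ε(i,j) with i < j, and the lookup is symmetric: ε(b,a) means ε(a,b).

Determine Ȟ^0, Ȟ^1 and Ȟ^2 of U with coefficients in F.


Ȟ^0 ≅ Z/3; Ȟ^1 ≅ Z/3; Ȟ^2 ≅ 0

nonempty intersections:
  A1={{r},{s},{p,r},{p,s},{q,r},{r,s},{r,t},{r,u},{p,r,s},{p,r,t},{q,r,u}} A2={{u},{q,u},{r,u},{t,u},{q,r,u},{q,t,u}} A3={{p},{t},{p,r},{p,s},{p,t},{q,t},{r,t},{t,u},{p,r,s},{p,r,t},{q,t,u}} A4={{r},{p,r},{q,r},{r,s},{r,t},{r,u},{p,r,s},{p,r,t},{q,r,u}} A5={{q},{q,r},{q,t},{q,u},{q,r,u},{q,t,u}}
  A12={{r,u},{q,r,u}} A13={{p,r},{p,s},{r,t},{p,r,s},{p,r,t}} A14={{r},{p,r},{q,r},{r,s},{r,t},{r,u},{p,r,s},{p,r,t},{q,r,u}} A15={{q,r},{q,r,u}} A23={{t,u},{q,t,u}} A24={{r,u},{q,r,u}} A25={{q,u},{q,r,u},{q,t,u}} A34={{p,r},{r,t},{p,r,s},{p,r,t}} A35={{q,t},{q,t,u}} A45={{q,r},{q,r,u}}
  A124={{r,u},{q,r,u}} A125={{q,r,u}} A134={{p,r},{r,t},{p,r,s},{p,r,t}} A145={{q,r},{q,r,u}} A235={{q,t,u}} A245={{q,r,u}}
  A1245={{q,r,u}}
C dims 5,10,6,1; δ0: rk_F3 4; δ1: rk_F3 5; δ2: rk_F3 1
Ȟ^0: (5−4)−0=1 ⇒ Z/3
Ȟ^1: (10−5)−4=1 ⇒ Z/3
Ȟ^2: (6−1)−5=0 ⇒ 0


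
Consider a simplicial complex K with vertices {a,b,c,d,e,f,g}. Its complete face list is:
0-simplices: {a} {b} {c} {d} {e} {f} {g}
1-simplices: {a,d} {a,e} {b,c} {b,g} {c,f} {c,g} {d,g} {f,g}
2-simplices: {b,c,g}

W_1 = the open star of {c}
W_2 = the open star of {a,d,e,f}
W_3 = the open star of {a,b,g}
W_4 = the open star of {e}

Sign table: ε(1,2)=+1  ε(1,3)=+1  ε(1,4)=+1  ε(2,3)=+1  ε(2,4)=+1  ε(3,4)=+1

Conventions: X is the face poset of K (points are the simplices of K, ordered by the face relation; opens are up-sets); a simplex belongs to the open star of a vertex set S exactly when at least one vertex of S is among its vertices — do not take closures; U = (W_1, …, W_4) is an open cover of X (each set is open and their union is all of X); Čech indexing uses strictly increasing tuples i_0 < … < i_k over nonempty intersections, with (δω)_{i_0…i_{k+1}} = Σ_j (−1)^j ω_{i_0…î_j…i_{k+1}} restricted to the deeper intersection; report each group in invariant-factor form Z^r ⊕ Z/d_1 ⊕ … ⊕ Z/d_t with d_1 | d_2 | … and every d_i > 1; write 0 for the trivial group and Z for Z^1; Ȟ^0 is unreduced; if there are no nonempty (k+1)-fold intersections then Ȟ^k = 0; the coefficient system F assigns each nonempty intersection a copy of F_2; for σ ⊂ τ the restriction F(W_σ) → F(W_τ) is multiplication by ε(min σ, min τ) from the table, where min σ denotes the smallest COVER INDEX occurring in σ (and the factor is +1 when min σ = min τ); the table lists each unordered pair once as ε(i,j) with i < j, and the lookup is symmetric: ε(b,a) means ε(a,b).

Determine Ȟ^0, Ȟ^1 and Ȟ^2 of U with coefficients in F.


nonempty overlaps:
  W1={{c},{b,c},{c,f},{c,g},{b,c,g}} W2={{a},{d},{e},{f},{a,d},{a,e},{c,f},{d,g},{f,g}} W3={{a},{b},{g},{a,d},{a,e},{b,c},{b,g},{c,g},{d,g},{f,g},{b,c,g}} W4={{e},{a,e}}
  W12={{c,f}} W13={{b,c},{c,g},{b,c,g}} W23={{a},{a,d},{a,e},{d,g},{f,g}} W24={{e},{a,e}} W34={{a,e}}
  W234={{a,e}}
C dims 4,5,1; δ0: rk_F2 3; δ1: rk_F2 1
degree 0: 4−3−0 = 1 → Ȟ^0 ≅ Z/2
degree 1: 5−1−3 = 1 → Ȟ^1 ≅ Z/2
degree 2: 1−0−1 = 0 → Ȟ^2 ≅ 0

Ȟ^0 ≅ Z/2; Ȟ^1 ≅ Z/2; Ȟ^2 ≅ 0


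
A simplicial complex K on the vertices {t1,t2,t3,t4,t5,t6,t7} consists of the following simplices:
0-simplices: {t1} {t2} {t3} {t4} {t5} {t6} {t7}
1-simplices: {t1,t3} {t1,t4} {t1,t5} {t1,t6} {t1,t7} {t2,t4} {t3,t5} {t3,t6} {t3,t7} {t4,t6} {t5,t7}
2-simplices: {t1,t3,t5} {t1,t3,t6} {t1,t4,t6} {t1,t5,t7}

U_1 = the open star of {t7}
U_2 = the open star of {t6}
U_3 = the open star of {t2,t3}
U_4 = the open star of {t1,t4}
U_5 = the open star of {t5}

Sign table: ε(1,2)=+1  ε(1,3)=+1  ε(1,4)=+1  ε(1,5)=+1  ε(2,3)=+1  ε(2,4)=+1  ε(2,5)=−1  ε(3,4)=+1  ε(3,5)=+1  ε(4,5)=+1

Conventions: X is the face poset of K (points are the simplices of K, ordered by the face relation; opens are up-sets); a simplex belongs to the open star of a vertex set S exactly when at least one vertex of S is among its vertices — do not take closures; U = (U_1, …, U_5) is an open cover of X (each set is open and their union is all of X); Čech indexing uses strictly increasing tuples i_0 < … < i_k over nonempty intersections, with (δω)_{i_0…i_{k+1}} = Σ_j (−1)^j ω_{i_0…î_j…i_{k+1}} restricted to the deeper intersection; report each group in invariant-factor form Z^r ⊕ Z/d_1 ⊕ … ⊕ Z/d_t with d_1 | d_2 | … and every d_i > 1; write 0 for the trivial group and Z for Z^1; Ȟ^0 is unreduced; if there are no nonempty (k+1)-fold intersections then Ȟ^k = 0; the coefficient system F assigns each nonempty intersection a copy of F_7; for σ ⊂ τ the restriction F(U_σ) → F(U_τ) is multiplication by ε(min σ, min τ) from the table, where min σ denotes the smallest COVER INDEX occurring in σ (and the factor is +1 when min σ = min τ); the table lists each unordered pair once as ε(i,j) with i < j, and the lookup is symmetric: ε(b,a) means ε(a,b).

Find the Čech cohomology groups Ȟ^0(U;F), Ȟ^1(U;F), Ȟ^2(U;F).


Ȟ^0 = Z/7,  Ȟ^1 = Z/7,  Ȟ^2 = 0

nonempty intersections:
  U1={{t7},{t1,t7},{t3,t7},{t5,t7},{t1,t5,t7}} U2={{t6},{t1,t6},{t3,t6},{t4,t6},{t1,t3,t6},{t1,t4,t6}} U3={{t2},{t3},{t1,t3},{t2,t4},{t3,t5},{t3,t6},{t3,t7},{t1,t3,t5},{t1,t3,t6}} U4={{t1},{t4},{t1,t3},{t1,t4},{t1,t5},{t1,t6},{t1,t7},{t2,t4},{t4,t6},{t1,t3,t5},{t1,t3,t6},{t1,t4,t6},{t1,t5,t7}} U5={{t5},{t1,t5},{t3,t5},{t5,t7},{t1,t3,t5},{t1,t5,t7}}
  U13={{t3,t7}} U14={{t1,t7},{t1,t5,t7}} U15={{t5,t7},{t1,t5,t7}} U23={{t3,t6},{t1,t3,t6}} U24={{t1,t6},{t4,t6},{t1,t3,t6},{t1,t4,t6}} U34={{t1,t3},{t2,t4},{t1,t3,t5},{t1,t3,t6}} U35={{t3,t5},{t1,t3,t5}} U45={{t1,t5},{t1,t3,t5},{t1,t5,t7}}
  U145={{t1,t5,t7}} U234={{t1,t3,t6}} U345={{t1,t3,t5}}
C dims 5,8,3; δ0: rk_F7 4; δ1: rk_F7 3
Ȟ^0: (5−4)−0=1 ⇒ Z/7
Ȟ^1: (8−3)−4=1 ⇒ Z/7
Ȟ^2: (3−0)−3=0 ⇒ 0


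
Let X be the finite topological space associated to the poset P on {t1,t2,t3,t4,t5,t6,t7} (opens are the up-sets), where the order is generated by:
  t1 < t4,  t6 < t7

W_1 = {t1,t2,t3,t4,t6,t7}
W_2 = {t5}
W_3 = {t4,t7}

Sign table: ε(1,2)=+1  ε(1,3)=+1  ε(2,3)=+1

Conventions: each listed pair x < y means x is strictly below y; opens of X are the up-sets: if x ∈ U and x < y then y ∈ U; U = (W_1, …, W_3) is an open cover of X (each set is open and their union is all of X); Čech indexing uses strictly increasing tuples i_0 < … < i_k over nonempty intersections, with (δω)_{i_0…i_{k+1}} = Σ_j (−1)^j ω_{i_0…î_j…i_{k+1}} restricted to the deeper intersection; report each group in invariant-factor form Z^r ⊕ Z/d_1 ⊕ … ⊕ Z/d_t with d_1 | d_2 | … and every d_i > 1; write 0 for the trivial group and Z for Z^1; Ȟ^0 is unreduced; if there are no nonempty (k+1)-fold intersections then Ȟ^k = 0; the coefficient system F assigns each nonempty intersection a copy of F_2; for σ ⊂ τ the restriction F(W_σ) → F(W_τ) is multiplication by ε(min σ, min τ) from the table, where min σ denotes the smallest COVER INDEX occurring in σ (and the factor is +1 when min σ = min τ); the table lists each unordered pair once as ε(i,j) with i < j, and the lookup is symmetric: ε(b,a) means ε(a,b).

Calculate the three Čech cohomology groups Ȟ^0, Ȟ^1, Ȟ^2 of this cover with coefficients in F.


Ȟ^0(U;F) ≅ Z/2 ⊕ Z/2,  Ȟ^1(U;F) ≅ 0,  Ȟ^2(U;F) ≅ 0

cover nerve:
  W13={t4,t7}
C dims 3,1; δ0: rk_F2 1
Ȟ^0: (3−1)−0=2 ⇒ Z/2 ⊕ Z/2
Ȟ^1: (1−0)−1=0 ⇒ 0
Ȟ^2: (0−0)−0=0 ⇒ 0


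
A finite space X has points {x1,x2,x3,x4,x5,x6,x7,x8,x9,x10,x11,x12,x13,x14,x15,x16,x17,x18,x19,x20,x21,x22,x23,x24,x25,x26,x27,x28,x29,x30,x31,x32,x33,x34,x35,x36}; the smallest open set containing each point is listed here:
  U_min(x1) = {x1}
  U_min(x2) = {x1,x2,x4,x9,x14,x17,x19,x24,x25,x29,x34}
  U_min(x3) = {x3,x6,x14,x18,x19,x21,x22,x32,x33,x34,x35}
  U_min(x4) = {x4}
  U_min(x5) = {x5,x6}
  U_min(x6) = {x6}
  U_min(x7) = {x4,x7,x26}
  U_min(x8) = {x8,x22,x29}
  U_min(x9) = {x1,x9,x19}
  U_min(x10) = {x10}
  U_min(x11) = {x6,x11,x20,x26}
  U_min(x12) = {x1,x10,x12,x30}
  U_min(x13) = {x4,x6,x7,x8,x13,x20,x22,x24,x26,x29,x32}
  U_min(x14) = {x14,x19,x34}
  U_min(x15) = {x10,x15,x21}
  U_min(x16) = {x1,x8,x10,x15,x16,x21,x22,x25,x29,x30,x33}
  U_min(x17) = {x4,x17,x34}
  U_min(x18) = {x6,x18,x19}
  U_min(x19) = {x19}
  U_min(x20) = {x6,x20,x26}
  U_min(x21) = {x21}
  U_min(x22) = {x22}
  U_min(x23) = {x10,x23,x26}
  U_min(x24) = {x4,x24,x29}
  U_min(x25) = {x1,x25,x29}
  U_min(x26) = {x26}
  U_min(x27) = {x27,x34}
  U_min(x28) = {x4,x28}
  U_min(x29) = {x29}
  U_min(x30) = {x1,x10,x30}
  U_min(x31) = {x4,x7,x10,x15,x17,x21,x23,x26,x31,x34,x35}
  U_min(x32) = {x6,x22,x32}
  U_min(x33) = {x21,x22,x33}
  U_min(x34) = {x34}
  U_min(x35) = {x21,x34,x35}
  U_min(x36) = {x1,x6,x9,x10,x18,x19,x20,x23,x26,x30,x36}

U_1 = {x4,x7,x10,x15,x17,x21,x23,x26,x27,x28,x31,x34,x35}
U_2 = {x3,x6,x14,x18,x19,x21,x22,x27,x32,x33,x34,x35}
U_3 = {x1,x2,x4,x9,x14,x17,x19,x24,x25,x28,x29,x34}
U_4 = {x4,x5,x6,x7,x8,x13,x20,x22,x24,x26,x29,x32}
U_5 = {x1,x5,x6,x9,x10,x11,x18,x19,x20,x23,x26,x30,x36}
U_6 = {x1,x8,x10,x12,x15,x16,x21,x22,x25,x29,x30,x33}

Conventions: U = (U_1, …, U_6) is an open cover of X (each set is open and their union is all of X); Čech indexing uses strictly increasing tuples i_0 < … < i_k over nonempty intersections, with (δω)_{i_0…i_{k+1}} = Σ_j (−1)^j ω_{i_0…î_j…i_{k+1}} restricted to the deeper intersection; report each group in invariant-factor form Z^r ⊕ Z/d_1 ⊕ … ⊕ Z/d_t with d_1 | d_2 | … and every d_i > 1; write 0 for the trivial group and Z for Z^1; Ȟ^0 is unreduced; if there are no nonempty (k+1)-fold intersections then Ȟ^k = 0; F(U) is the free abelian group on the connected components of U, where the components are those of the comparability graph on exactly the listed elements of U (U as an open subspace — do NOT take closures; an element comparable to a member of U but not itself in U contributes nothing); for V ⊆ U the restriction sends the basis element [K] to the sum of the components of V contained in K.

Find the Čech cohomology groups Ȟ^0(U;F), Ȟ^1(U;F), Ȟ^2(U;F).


Ȟ^0 ≅ Z,  Ȟ^1 ≅ 0,  Ȟ^2 ≅ Z/2

cover nerve:
  U12={x21,x27,x34,x35} U13={x4,x17,x28,x34} U14={x4,x7,x26} U15={x10,x23,x26} U16={x10,x15,x21} U23={x14,x19,x34} U24={x6,x22,x32} U25={x6,x18,x19} U26={x21,x22,x33} U34={x4,x24,x29} U35={x1,x9,x19} U36={x1,x25,x29} U45={x5,x6,x20,x26} U46={x8,x22,x29} U56={x1,x10,x30}
  U123={x34} U126={x21} U134={x4} U145={x26} U156={x10} U235={x19} U245={x6} U246={x22} U346={x29} U356={x1}
components per intersection:
  U1: {x4,x7,x10,x15,x17,x21,x23,x26,x27,x28,x31,x34,x35}
  U2: {x3,x6,x14,x18,x19,x21,x22,x27,x32,x33,x34,x35}
  U3: {x1,x2,x4,x9,x14,x17,x19,x24,x25,x28,x29,x34}
  U4: {x4,x5,x6,x7,x8,x13,x20,x22,x24,x26,x29,x32}
  U5: {x1,x5,x6,x9,x10,x11,x18,x19,x20,x23,x26,x30,x36}
  U6: {x1,x8,x10,x12,x15,x16,x21,x22,x25,x29,x30,x33}
  U12: {x21,x27,x34,x35}
  U13: {x4,x17,x28,x34}
  U14: {x4,x7,x26}
  U15: {x10,x23,x26}
  U16: {x10,x15,x21}
  U23: {x14,x19,x34}
  U24: {x6,x22,x32}
  U25: {x6,x18,x19}
  U26: {x21,x22,x33}
  U34: {x4,x24,x29}
  U35: {x1,x9,x19}
  U36: {x1,x25,x29}
  U45: {x5,x6,x20,x26}
  U46: {x8,x22,x29}
  U56: {x1,x10,x30}
  U123: {x34}
  U126: {x21}
  U134: {x4}
  U145: {x26}
  U156: {x10}
  U235: {x19}
  U245: {x6}
  U246: {x22}
  U346: {x29}
  U356: {x1}
C dims 6,15,10; δ0: rk 5, SNF 1^5; δ1: rk 10, SNF 1^9·2
Ȟ^0: (6−5)−0=1 ⇒ Z
Ȟ^1: (15−10)−5=0 ⇒ 0
Ȟ^2: (10−0)−10=0 plus torsion [2] ⇒ Z/2


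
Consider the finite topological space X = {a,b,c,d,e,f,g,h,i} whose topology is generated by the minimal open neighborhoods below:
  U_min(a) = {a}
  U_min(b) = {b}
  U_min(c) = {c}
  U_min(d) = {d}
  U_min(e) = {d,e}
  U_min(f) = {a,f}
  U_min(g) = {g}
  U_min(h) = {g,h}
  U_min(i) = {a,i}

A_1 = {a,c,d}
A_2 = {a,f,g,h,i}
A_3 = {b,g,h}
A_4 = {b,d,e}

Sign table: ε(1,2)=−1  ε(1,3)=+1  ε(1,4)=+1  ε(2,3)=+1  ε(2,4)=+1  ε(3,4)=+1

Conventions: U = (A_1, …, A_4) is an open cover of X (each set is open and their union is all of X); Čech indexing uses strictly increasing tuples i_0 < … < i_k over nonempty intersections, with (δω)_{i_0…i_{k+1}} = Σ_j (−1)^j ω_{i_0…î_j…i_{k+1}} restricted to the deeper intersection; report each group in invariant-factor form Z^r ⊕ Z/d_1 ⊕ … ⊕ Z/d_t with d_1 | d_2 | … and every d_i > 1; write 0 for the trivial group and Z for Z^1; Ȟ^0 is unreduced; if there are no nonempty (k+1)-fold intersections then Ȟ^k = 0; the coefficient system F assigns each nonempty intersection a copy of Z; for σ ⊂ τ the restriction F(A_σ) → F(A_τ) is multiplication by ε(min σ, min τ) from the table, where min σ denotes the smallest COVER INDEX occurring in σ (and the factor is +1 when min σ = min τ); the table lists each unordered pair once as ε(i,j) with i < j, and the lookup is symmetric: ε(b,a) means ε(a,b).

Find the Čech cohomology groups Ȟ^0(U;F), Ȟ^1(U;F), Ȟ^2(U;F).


nerve of the cover:
  A12={a} A14={d} A23={g,h} A34={b}
C dims 4,4; δ0: rk 4, SNF 1^3·2
Ȟ^0 = (4 − 4) − 0 = 0, so Ȟ^0 ≅ 0
Ȟ^1 = (4 − 0) − 4 = 0 plus torsion [2], so Ȟ^1 ≅ Z/2
Ȟ^2 = (0 − 0) − 0 = 0, so Ȟ^2 ≅ 0

Ȟ^0 = 0, Ȟ^1 = Z/2, Ȟ^2 = 0
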